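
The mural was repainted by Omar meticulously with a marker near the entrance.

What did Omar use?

a marker

'with a marker' marks the instrument of the repainting event.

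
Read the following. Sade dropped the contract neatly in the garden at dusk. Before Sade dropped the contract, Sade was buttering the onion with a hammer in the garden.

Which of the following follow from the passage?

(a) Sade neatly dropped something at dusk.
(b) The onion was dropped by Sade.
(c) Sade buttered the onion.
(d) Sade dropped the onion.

(a)

(a) Entailed — dropping 'in the garden' and generalizing the patient leaves a sub-description the original still satisfies.
(b) Not entailed — Sade dropped the contract, not the onion; the onion belongs to the buttering event.
(c) Not entailed — 'was buttering' is progressive on an accomplishment; it does not entail the completed 'buttered'.
(d) Not entailed — Sade dropped the contract, not the onion; the onion belongs to the buttering event.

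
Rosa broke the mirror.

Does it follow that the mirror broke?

'Rosa broke the mirror' is the causative; it entails the inchoative 'the mirror broke'.

yes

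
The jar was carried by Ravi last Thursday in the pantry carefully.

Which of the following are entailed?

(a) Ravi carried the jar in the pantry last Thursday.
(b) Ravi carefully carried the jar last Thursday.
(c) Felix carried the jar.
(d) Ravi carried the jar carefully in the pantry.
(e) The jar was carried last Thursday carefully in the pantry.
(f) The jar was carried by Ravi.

(a) Entailed — every conjunct here is already in the original carrying event.
(b) Entailed — dropping 'in the pantry' leaves a sub-description the original still satisfies.
(c) Not entailed — the passage has Ravi carrying the jar, not Felix.
(d) Entailed — the original entails any weakening of itself; this just drops 'last Thursday'.
(e) Entailed — generalizing the agent leaves a sub-description the original still satisfies.
(f) Entailed — dropping 'carefully', 'in the pantry', 'last Thursday' leaves a sub-description the original still satisfies.

(a), (b), (d), (e), (f)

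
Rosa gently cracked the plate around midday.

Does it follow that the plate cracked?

'Rosa cracked the plate' is the causative; it entails the inchoative 'the plate cracked'.

yes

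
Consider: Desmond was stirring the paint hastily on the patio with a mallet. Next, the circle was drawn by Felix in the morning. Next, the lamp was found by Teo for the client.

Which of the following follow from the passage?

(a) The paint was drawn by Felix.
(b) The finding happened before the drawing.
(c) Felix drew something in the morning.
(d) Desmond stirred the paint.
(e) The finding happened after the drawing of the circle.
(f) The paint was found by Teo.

(a) Not entailed — Felix drew the circle, not the paint; the paint belongs to the stirring event.
(b) Not entailed — the narrative places the drawing before the finding, not after.
(c) Entailed — this follows by dropping conjuncts from the drawing event's description.
(d) Entailed — 'stir' is an activity; 'was stirring' entails that some stirring happened, so 'stirred' holds.
(e) Entailed — the narrative places the drawing before the finding.
(f) Not entailed — Teo found the lamp, not the paint; the paint belongs to the stirring event.

(c), (d), (e)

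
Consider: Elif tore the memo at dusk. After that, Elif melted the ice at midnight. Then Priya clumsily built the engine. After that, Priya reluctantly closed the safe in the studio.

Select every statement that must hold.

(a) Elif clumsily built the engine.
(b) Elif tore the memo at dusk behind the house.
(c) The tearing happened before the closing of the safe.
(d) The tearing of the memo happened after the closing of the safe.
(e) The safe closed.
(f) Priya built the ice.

(a) Not entailed — the passage has Priya building the engine, not Elif.
(b) Not entailed — 'behind the house' adds information not in the original event.
(c) Entailed — the narrative places the tearing before the closing.
(d) Not entailed — the narrative places the tearing before the closing, not after.
(e) Entailed — 'Priya closed the safe' is causative; it entails the inchoative 'the safe closed'.
(f) Not entailed — Priya built the engine, not the ice; the ice belongs to the melting event.

(c), (e)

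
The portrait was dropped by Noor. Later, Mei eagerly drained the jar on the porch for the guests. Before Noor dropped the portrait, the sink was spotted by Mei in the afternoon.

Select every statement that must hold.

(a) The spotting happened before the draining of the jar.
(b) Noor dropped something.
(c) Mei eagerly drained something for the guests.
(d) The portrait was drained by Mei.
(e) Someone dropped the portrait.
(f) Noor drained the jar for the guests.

(a) Entailed — the narrative places the spotting before the draining.
(b) Entailed — generalizing the patient leaves a sub-description the original still satisfies.
(c) Entailed — every conjunct here is already in the original draining event.
(d) Not entailed — Mei drained the jar, not the portrait; the portrait belongs to the dropping event.
(e) Entailed — the original entails any weakening of itself; this just generalizes the agent.
(f) Not entailed — the passage has Mei draining the jar, not Noor.

(a), (b), (c), (e)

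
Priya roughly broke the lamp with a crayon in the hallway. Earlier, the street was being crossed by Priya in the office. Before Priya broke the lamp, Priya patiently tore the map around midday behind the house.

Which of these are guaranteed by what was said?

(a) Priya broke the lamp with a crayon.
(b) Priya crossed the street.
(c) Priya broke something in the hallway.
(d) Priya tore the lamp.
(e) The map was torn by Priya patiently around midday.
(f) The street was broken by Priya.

(a) Entailed — every conjunct here is already in the original breaking event.
(b) Not entailed — 'was crossing' is progressive on an accomplishment; it does not entail the completed 'crossed'.
(c) Entailed — dropping 'with a crayon', 'roughly' and generalizing the patient leaves a sub-description the original still satisfies.
(d) Not entailed — Priya tore the map, not the lamp; the lamp belongs to the breaking event.
(e) Entailed — this follows by dropping conjuncts from the tearing event's description.
(f) Not entailed — Priya broke the lamp, not the street; the street belongs to the crossing event.

(a), (c), (e)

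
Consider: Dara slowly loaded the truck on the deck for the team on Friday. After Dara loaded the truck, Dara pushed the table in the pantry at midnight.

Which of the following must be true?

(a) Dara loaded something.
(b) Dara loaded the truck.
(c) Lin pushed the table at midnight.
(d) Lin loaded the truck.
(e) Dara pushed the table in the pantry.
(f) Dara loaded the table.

(a) Entailed — the original entails any weakening of itself; this just drops 'on the deck', 'on Friday', 'for the team', 'slowly' and generalizes the patient.
(b) Entailed — the original entails any weakening of itself; this just drops 'on the deck', 'on Friday', 'for the team', 'slowly'.
(c) Not entailed — the passage has Dara pushing the table, not Lin.
(d) Not entailed — the passage has Dara loading the truck, not Lin.
(e) Entailed — every conjunct here is already in the original pushing event.
(f) Not entailed — Dara loaded the truck, not the table; the table belongs to the pushing event.

(a), (b), (e)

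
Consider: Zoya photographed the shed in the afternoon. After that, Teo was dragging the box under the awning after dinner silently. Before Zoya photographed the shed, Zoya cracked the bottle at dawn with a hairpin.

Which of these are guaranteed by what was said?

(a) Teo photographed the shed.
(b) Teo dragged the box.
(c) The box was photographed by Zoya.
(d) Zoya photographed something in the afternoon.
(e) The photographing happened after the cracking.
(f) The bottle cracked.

(b), (d), (e), (f)

(a) Not entailed — the passage has Zoya photographing the shed, not Teo.
(b) Entailed — 'drag' is an activity; 'was dragging' entails that some dragging happened, so 'dragged' holds.
(c) Not entailed — Zoya photographed the shed, not the box; the box belongs to the dragging event.
(d) Entailed — generalizing the patient leaves a sub-description the original still satisfies.
(e) Entailed — the narrative places the cracking before the photographing.
(f) Entailed — 'Zoya cracked the bottle' is causative; it entails the inchoative 'the bottle cracked'.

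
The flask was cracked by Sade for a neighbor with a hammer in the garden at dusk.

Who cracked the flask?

Sade

'Sade' marks the agent of the cracking event.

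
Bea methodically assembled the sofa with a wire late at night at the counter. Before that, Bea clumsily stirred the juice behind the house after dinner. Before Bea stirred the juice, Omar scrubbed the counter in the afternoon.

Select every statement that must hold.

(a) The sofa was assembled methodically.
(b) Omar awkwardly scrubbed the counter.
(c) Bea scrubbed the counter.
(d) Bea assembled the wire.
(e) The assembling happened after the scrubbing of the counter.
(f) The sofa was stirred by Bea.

(a) Entailed — the original entails any weakening of itself; this just drops 'with a wire', 'late at night', 'at the counter' and generalizes the agent.
(b) Not entailed — 'awkwardly' adds information not in the original event.
(c) Not entailed — the passage has Omar scrubbing the counter, not Bea.
(d) Not entailed — the wire is the instrument, not what was assembled.
(e) Entailed — the narrative places the scrubbing before the assembling.
(f) Not entailed — Bea stirred the juice, not the sofa; the sofa belongs to the assembling event.

(a), (e)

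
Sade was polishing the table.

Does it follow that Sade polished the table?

yes

'polish' is atelic; if Sade was polishing the table, then Sade polished the table (for some time).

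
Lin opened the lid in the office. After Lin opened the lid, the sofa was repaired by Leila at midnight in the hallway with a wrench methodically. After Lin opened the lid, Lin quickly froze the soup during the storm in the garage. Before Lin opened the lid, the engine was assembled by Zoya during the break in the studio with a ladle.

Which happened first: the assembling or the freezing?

the assembling

The connectives place the assembling before the freezing.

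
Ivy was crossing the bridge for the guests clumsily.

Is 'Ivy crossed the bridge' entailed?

no

'was crossing' is progressive; for an accomplishment like 'cross the bridge', it doesn't entail completion.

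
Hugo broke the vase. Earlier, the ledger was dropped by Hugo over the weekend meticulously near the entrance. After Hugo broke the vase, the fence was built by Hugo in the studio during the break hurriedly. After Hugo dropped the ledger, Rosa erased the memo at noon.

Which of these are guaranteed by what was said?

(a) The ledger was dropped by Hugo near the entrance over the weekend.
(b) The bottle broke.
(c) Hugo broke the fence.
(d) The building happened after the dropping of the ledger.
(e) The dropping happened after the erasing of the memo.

(a), (d)

(a) Entailed — dropping 'meticulously' leaves a sub-description the original still satisfies.
(b) Not entailed — the vase is what broke, not the bottle.
(c) Not entailed — Hugo broke the vase, not the fence; the fence belongs to the building event.
(d) Entailed — the narrative places the dropping before the building.
(e) Not entailed — the narrative places the dropping before the erasing, not after.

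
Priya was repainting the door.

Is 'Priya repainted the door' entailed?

no

'was repainting' is progressive; for an accomplishment like 'repaint the door', it doesn't entail completion.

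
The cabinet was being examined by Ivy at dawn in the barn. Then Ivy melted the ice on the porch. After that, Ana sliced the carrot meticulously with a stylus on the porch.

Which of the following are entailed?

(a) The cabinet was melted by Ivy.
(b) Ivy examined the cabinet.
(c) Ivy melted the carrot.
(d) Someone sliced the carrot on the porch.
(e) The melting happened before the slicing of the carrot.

(a) Not entailed — Ivy melted the ice, not the cabinet; the cabinet belongs to the examining event.
(b) Entailed — 'examine' is an activity; 'was examining' entails that some examining happened, so 'examined' holds.
(c) Not entailed — Ivy melted the ice, not the carrot; the carrot belongs to the slicing event.
(d) Entailed — dropping 'with a stylus', 'meticulously' and generalizing the agent leaves a sub-description the original still satisfies.
(e) Entailed — the narrative places the melting before the slicing.

(b), (d), (e)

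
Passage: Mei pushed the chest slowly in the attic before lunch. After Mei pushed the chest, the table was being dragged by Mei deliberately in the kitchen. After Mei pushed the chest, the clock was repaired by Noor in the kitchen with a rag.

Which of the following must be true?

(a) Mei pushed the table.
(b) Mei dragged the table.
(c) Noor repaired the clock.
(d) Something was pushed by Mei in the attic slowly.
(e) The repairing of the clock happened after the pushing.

(a) Not entailed — Mei pushed the chest, not the table; the table belongs to the dragging event.
(b) Entailed — 'drag' is an activity; 'was dragging' entails that some dragging happened, so 'dragged' holds.
(c) Entailed — dropping 'in the kitchen', 'with a rag' leaves a sub-description the original still satisfies.
(d) Entailed — the original entails any weakening of itself; this just drops 'before lunch' and generalizes the patient.
(e) Entailed — the narrative places the pushing before the repairing.

(b), (c), (d), (e)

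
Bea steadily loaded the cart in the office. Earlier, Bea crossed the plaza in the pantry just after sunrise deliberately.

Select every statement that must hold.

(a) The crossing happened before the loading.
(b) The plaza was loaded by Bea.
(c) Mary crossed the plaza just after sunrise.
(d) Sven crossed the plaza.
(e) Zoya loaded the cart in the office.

(a) Entailed — the narrative places the crossing before the loading.
(b) Not entailed — Bea loaded the cart, not the plaza; the plaza belongs to the crossing event.
(c) Not entailed — the passage has Bea crossing the plaza, not Mary.
(d) Not entailed — the passage has Bea crossing the plaza, not Sven.
(e) Not entailed — the passage has Bea loading the cart, not Zoya.

(a)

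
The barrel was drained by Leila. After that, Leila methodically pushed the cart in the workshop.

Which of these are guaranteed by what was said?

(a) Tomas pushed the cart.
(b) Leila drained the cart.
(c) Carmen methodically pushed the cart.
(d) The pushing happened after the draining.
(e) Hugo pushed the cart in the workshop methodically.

(a) Not entailed — the passage has Leila pushing the cart, not Tomas.
(b) Not entailed — Leila drained the barrel, not the cart; the cart belongs to the pushing event.
(c) Not entailed — the passage has Leila pushing the cart, not Carmen.
(d) Entailed — the narrative places the draining before the pushing.
(e) Not entailed — the passage has Leila pushing the cart, not Hugo.

(d)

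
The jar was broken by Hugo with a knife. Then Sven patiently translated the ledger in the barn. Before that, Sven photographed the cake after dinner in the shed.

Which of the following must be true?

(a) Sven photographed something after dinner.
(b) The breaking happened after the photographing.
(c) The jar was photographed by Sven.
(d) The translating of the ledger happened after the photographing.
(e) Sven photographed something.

(a), (d), (e)

(a) Entailed — this follows by dropping conjuncts from the photographing event's description.
(b) Not entailed — the narrative doesn't order the photographing relative to the breaking.
(c) Not entailed — Sven photographed the cake, not the jar; the jar belongs to the breaking event.
(d) Entailed — the narrative places the photographing before the translating.
(e) Entailed — the original entails any weakening of itself; this just drops 'after dinner', 'in the shed' and generalizes the patient.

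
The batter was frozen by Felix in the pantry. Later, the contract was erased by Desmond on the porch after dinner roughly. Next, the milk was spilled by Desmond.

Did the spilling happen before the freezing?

The narrative orders the freezing before the spilling.

no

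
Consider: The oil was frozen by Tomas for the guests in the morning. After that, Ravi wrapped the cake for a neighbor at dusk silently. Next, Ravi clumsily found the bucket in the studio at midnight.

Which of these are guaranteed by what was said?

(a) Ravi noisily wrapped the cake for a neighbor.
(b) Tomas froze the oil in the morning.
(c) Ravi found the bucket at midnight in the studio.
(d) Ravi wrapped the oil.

(b), (c)

(a) Not entailed — 'noisily' adds a manner not in (and inconsistent with) the original.
(b) Entailed — this follows by dropping conjuncts from the freezing event's description.
(c) Entailed — this follows by dropping conjuncts from the finding event's description.
(d) Not entailed — Ravi wrapped the cake, not the oil; the oil belongs to the freezing event.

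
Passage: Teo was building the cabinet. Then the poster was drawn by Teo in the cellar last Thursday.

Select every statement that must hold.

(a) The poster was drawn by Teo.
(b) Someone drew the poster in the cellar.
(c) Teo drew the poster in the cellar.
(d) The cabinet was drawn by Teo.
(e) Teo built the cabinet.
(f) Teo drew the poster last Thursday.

(a), (b), (c), (f)

(a) Entailed — every conjunct here is already in the original drawing event.
(b) Entailed — dropping 'last Thursday' and generalizing the agent leaves a sub-description the original still satisfies.
(c) Entailed — this follows by dropping conjuncts from the drawing event's description.
(d) Not entailed — Teo drew the poster, not the cabinet; the cabinet belongs to the building event.
(e) Not entailed — 'was building' is progressive on an accomplishment; it does not entail the completed 'built'.
(f) Entailed — this follows by dropping conjuncts from the drawing event's description.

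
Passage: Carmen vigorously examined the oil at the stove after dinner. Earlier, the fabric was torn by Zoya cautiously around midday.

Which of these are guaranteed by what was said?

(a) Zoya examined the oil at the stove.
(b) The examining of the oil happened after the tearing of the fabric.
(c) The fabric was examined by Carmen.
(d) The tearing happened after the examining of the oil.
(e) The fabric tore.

(a) Not entailed — the passage has Carmen examining the oil, not Zoya.
(b) Entailed — the narrative places the tearing before the examining.
(c) Not entailed — Carmen examined the oil, not the fabric; the fabric belongs to the tearing event.
(d) Not entailed — the narrative places the tearing before the examining, not after.
(e) Entailed — 'Zoya tore the fabric' is causative; it entails the inchoative 'the fabric tore'.

(b), (e)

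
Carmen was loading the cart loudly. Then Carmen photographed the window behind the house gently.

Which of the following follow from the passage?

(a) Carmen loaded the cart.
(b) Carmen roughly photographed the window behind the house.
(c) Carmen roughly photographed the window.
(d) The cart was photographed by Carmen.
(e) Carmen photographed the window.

(e)

(a) Not entailed — 'was loading' is progressive on an accomplishment; it does not entail the completed 'loaded'.
(b) Not entailed — 'roughly' adds a manner not in (and inconsistent with) the original.
(c) Not entailed — 'roughly' adds a manner not in (and inconsistent with) the original.
(d) Not entailed — Carmen photographed the window, not the cart; the cart belongs to the loading event.
(e) Entailed — dropping 'behind the house', 'gently' leaves a sub-description the original still satisfies.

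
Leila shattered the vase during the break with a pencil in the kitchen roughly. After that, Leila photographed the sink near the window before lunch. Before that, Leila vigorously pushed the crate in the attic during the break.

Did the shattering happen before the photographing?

yes

The narrative orders the shattering before the photographing.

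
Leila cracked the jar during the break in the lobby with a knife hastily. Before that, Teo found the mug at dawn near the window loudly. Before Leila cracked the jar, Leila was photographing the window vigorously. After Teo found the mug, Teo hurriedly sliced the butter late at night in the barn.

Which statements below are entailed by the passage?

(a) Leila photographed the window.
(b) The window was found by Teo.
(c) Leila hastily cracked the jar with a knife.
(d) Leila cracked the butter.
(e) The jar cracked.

(c), (e)

(a) Not entailed — 'was photographing' is progressive on an accomplishment; it does not entail the completed 'photographed'.
(b) Not entailed — Teo found the mug, not the window; the window belongs to the photographing event.
(c) Entailed — dropping 'during the break', 'in the lobby' leaves a sub-description the original still satisfies.
(d) Not entailed — Leila cracked the jar, not the butter; the butter belongs to the slicing event.
(e) Entailed — 'Leila cracked the jar' is causative; it entails the inchoative 'the jar cracked'.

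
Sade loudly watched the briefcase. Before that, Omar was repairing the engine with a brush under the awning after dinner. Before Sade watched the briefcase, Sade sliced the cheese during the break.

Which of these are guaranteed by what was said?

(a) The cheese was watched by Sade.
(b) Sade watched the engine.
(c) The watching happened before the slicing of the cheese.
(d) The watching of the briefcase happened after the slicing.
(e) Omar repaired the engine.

(d)

(a) Not entailed — Sade watched the briefcase, not the cheese; the cheese belongs to the slicing event.
(b) Not entailed — Sade watched the briefcase, not the engine; the engine belongs to the repairing event.
(c) Not entailed — the narrative places the slicing before the watching, not after.
(d) Entailed — the narrative places the slicing before the watching.
(e) Not entailed — 'was repairing' is progressive on an accomplishment; it does not entail the completed 'repaired'.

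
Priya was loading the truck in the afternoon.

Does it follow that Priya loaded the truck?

no

'was loading' is progressive; for an accomplishment like 'load the truck', it doesn't entail completion.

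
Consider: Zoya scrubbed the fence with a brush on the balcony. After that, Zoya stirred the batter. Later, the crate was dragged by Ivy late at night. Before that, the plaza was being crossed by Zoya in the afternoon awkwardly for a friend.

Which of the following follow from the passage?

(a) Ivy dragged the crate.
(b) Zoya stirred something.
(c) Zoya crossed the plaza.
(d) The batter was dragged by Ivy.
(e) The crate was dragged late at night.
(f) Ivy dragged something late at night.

(a), (b), (e), (f)

(a) Entailed — every conjunct here is already in the original dragging event.
(b) Entailed — every conjunct here is already in the original stirring event.
(c) Not entailed — 'was crossing' is progressive on an accomplishment; it does not entail the completed 'crossed'.
(d) Not entailed — Ivy dragged the crate, not the batter; the batter belongs to the stirring event.
(e) Entailed — the original entails any weakening of itself; this just generalizes the agent.
(f) Entailed — the original entails any weakening of itself; this just generalizes the patient.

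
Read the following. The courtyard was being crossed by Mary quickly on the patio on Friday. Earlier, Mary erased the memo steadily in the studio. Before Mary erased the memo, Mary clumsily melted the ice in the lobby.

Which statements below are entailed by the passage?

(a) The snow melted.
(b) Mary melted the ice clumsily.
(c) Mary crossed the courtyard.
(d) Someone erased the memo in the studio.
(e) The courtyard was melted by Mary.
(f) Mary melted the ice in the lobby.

(b), (d), (f)

(a) Not entailed — the ice is what melted, not the snow.
(b) Entailed — the original entails any weakening of itself; this just drops 'in the lobby'.
(c) Not entailed — 'was crossing' is progressive on an accomplishment; it does not entail the completed 'crossed'.
(d) Entailed — this follows by dropping conjuncts from the erasing event's description.
(e) Not entailed — Mary melted the ice, not the courtyard; the courtyard belongs to the crossing event.
(f) Entailed — this follows by dropping conjuncts from the melting event's description.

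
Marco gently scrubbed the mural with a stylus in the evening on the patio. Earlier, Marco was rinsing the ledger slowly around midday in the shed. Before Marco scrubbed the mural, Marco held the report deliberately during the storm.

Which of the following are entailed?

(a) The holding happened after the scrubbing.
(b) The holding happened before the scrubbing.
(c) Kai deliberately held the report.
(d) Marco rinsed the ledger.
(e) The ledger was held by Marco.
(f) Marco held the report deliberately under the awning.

(b), (d)

(a) Not entailed — the narrative places the holding before the scrubbing, not after.
(b) Entailed — the narrative places the holding before the scrubbing.
(c) Not entailed — the passage has Marco holding the report, not Kai.
(d) Entailed — 'rinse' is an activity; 'was rinsing' entails that some rinsing happened, so 'rinsed' holds.
(e) Not entailed — Marco held the report, not the ledger; the ledger belongs to the rinsing event.
(f) Not entailed — 'under the awning' adds information not in the original event.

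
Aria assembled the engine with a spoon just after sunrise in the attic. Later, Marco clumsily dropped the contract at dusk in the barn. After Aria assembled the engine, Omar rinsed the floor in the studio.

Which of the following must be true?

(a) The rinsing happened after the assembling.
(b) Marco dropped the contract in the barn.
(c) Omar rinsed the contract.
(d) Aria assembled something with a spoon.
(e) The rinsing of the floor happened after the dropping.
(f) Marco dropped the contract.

(a), (b), (d), (f)

(a) Entailed — the narrative places the assembling before the rinsing.
(b) Entailed — this follows by dropping conjuncts from the dropping event's description.
(c) Not entailed — Omar rinsed the floor, not the contract; the contract belongs to the dropping event.
(d) Entailed — every conjunct here is already in the original assembling event.
(e) Not entailed — the narrative doesn't order the dropping relative to the rinsing.
(f) Entailed — dropping 'clumsily', 'at dusk', 'in the barn' leaves a sub-description the original still satisfies.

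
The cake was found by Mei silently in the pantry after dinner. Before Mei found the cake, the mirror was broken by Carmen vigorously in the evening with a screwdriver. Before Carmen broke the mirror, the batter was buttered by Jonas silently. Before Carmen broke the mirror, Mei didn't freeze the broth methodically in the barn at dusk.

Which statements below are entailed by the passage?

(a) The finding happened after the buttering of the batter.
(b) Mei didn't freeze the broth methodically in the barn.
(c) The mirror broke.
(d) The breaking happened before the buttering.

(a) Entailed — the narrative places the buttering before the finding.
(b) Not entailed — dropping 'at dusk' under negation is not valid — the original leaves open that Mei froze the broth some other way.
(c) Entailed — 'Carmen broke the mirror' is causative; it entails the inchoative 'the mirror broke'.
(d) Not entailed — the narrative places the buttering before the breaking, not after.

(a), (c)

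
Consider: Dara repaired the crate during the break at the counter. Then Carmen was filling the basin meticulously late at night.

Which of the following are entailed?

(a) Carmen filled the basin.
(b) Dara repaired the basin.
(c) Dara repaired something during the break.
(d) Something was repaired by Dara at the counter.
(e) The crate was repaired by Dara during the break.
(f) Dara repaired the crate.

(a) Not entailed — 'was filling' is progressive on an accomplishment; it does not entail the completed 'filled'.
(b) Not entailed — Dara repaired the crate, not the basin; the basin belongs to the filling event.
(c) Entailed — every conjunct here is already in the original repairing event.
(d) Entailed — every conjunct here is already in the original repairing event.
(e) Entailed — every conjunct here is already in the original repairing event.
(f) Entailed — every conjunct here is already in the original repairing event.

(c), (d), (e), (f)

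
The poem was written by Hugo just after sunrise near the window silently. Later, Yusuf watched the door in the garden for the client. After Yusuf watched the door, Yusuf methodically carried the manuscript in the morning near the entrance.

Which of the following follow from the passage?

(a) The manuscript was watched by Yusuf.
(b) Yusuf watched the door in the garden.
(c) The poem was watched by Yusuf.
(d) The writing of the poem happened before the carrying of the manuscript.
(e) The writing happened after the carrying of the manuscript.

(a) Not entailed — Yusuf watched the door, not the manuscript; the manuscript belongs to the carrying event.
(b) Entailed — the original entails any weakening of itself; this just drops 'for the client'.
(c) Not entailed — Yusuf watched the door, not the poem; the poem belongs to the writing event.
(d) Entailed — the narrative places the writing before the carrying.
(e) Not entailed — the narrative places the writing before the carrying, not after.

(b), (d)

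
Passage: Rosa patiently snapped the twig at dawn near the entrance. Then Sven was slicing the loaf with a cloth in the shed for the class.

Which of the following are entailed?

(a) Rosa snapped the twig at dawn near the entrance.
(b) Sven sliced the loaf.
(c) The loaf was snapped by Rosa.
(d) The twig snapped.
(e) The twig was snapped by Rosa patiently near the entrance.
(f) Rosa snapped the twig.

(a) Entailed — dropping 'patiently' leaves a sub-description the original still satisfies.
(b) Not entailed — 'was slicing' is progressive on an accomplishment; it does not entail the completed 'sliced'.
(c) Not entailed — Rosa snapped the twig, not the loaf; the loaf belongs to the slicing event.
(d) Entailed — 'Rosa snapped the twig' is causative; it entails the inchoative 'the twig snapped'.
(e) Entailed — this follows by dropping conjuncts from the snapping event's description.
(f) Entailed — the original entails any weakening of itself; this just drops 'near the entrance', 'patiently', 'at dawn'.

(a), (d), (e), (f)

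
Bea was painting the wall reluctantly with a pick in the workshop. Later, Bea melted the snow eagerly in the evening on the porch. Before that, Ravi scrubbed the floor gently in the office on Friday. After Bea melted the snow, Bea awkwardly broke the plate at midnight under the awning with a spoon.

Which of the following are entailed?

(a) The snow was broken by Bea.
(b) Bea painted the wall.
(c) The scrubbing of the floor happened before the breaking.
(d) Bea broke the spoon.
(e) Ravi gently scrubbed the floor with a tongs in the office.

(a) Not entailed — Bea broke the plate, not the snow; the snow belongs to the melting event.
(b) Not entailed — 'was painting' is progressive on an accomplishment; it does not entail the completed 'painted'.
(c) Entailed — the narrative places the scrubbing before the breaking.
(d) Not entailed — the spoon is the instrument, not what was broken.
(e) Not entailed — 'with a tongs' adds information not in the original event.

(c)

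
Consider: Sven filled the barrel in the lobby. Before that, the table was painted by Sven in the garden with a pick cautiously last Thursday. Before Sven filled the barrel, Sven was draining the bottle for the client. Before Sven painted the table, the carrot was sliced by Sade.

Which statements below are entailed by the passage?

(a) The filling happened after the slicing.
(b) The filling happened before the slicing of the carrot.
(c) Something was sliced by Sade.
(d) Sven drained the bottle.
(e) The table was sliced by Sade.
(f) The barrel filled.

(a), (c), (f)

(a) Entailed — the narrative places the slicing before the filling.
(b) Not entailed — the narrative places the slicing before the filling, not after.
(c) Entailed — generalizing the patient leaves a sub-description the original still satisfies.
(d) Not entailed — 'was draining' is progressive on an accomplishment; it does not entail the completed 'drained'.
(e) Not entailed — Sade sliced the carrot, not the table; the table belongs to the painting event.
(f) Entailed — 'Sven filled the barrel' is causative; it entails the inchoative 'the barrel filled'.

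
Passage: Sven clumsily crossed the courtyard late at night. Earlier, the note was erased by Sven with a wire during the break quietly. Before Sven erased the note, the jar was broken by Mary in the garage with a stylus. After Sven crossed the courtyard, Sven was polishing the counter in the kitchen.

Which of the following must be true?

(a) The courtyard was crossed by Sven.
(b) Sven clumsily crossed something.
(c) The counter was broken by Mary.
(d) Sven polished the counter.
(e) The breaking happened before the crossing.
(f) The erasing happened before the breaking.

(a), (b), (d), (e)

(a) Entailed — the original entails any weakening of itself; this just drops 'clumsily', 'late at night'.
(b) Entailed — this follows by dropping conjuncts from the crossing event's description.
(c) Not entailed — Mary broke the jar, not the counter; the counter belongs to the polishing event.
(d) Entailed — 'polish' is an activity; 'was polishing' entails that some polishing happened, so 'polished' holds.
(e) Entailed — the narrative places the breaking before the crossing.
(f) Not entailed — the narrative places the breaking before the erasing, not after.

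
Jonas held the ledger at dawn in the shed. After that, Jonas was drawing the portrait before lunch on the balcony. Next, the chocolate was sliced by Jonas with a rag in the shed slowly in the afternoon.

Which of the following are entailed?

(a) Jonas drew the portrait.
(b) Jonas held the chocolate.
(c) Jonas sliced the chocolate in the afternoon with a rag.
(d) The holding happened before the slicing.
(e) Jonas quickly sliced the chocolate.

(c), (d)

(a) Not entailed — 'was drawing' is progressive on an accomplishment; it does not entail the completed 'drew'.
(b) Not entailed — Jonas held the ledger, not the chocolate; the chocolate belongs to the slicing event.
(c) Entailed — the original entails any weakening of itself; this just drops 'in the shed', 'slowly'.
(d) Entailed — the narrative places the holding before the slicing.
(e) Not entailed — 'quickly' adds a manner not in (and inconsistent with) the original.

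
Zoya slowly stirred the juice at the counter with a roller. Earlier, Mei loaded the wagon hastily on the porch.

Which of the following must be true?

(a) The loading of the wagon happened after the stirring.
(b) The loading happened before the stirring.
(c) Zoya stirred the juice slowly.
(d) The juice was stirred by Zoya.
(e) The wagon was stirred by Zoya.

(b), (c), (d)

(a) Not entailed — the narrative places the loading before the stirring, not after.
(b) Entailed — the narrative places the loading before the stirring.
(c) Entailed — every conjunct here is already in the original stirring event.
(d) Entailed — dropping 'slowly', 'with a roller', 'at the counter' leaves a sub-description the original still satisfies.
(e) Not entailed — Zoya stirred the juice, not the wagon; the wagon belongs to the loading event.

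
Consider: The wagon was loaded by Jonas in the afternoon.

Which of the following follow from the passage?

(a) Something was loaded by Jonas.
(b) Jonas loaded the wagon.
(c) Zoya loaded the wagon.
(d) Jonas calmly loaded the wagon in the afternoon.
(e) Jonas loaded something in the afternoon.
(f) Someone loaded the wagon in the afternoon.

(a) Entailed — dropping 'in the afternoon' and generalizing the patient leaves a sub-description the original still satisfies.
(b) Entailed — this follows by dropping conjuncts from the loading event's description.
(c) Not entailed — the passage has Jonas loading the wagon, not Zoya.
(d) Not entailed — 'calmly' adds information not in the original event.
(e) Entailed — the original entails any weakening of itself; this just generalizes the patient.
(f) Entailed — generalizing the agent leaves a sub-description the original still satisfies.

(a), (b), (e), (f)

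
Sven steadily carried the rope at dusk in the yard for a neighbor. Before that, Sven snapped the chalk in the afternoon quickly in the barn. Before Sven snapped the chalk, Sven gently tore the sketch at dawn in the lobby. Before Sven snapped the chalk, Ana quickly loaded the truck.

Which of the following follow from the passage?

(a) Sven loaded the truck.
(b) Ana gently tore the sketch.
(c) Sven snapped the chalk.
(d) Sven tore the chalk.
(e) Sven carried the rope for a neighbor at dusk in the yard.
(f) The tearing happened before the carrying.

(c), (e), (f)

(a) Not entailed — the passage has Ana loading the truck, not Sven.
(b) Not entailed — the passage has Sven tearing the sketch, not Ana.
(c) Entailed — the original entails any weakening of itself; this just drops 'in the afternoon', 'in the barn', 'quickly'.
(d) Not entailed — Sven tore the sketch, not the chalk; the chalk belongs to the snapping event.
(e) Entailed — the original entails any weakening of itself; this just drops 'steadily'.
(f) Entailed — the narrative places the tearing before the carrying.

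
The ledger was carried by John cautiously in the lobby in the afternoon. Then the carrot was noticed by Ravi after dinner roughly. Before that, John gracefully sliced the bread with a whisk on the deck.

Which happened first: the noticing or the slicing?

The connectives place the slicing before the noticing.

the slicing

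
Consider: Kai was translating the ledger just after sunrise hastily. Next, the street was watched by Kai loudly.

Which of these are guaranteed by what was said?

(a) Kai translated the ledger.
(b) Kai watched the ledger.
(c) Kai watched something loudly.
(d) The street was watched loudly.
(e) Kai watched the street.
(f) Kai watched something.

(a) Not entailed — 'was translating' is progressive on an accomplishment; it does not entail the completed 'translated'.
(b) Not entailed — Kai watched the street, not the ledger; the ledger belongs to the translating event.
(c) Entailed — every conjunct here is already in the original watching event.
(d) Entailed — generalizing the agent leaves a sub-description the original still satisfies.
(e) Entailed — this follows by dropping conjuncts from the watching event's description.
(f) Entailed — the original entails any weakening of itself; this just drops 'loudly' and generalizes the patient.

(c), (d), (e), (f)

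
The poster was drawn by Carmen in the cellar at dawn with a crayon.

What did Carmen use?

'with a crayon' marks the instrument of the drawing event.

a crayon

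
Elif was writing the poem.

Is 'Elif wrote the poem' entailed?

no

'was writing' is progressive; for an accomplishment like 'write the poem', it doesn't entail completion.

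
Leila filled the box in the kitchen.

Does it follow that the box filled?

yes

'Leila filled the box' is the causative; it entails the inchoative 'the box filled'.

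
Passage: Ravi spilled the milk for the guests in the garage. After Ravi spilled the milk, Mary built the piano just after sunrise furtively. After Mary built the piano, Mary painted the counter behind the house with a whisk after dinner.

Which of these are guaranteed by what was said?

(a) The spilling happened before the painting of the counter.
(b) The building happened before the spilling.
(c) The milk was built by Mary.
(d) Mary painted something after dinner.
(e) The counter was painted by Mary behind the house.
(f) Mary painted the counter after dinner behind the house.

(a), (d), (e), (f)

(a) Entailed — the narrative places the spilling before the painting.
(b) Not entailed — the narrative places the spilling before the building, not after.
(c) Not entailed — Mary built the piano, not the milk; the milk belongs to the spilling event.
(d) Entailed — the original entails any weakening of itself; this just drops 'behind the house', 'with a whisk' and generalizes the patient.
(e) Entailed — dropping 'after dinner', 'with a whisk' leaves a sub-description the original still satisfies.
(f) Entailed — dropping 'with a whisk' leaves a sub-description the original still satisfies.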